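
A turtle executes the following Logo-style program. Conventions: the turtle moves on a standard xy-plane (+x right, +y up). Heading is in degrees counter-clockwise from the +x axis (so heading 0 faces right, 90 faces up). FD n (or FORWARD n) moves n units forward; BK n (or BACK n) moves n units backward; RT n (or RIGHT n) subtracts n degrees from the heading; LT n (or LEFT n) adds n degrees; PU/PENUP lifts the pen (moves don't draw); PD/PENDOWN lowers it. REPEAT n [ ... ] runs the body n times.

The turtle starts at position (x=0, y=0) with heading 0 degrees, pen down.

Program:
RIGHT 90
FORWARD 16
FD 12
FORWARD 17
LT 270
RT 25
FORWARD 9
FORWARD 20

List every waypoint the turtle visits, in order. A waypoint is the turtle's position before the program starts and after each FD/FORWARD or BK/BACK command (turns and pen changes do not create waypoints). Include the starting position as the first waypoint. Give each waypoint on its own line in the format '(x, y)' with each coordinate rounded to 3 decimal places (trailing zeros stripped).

Executing turtle program step by step:
Start: pos=(0,0), heading=0, pen down
RT 90: heading 0 -> 270
FD 16: (0,0) -> (0,-16) [heading=270, draw]
FD 12: (0,-16) -> (0,-28) [heading=270, draw]
FD 17: (0,-28) -> (0,-45) [heading=270, draw]
LT 270: heading 270 -> 180
RT 25: heading 180 -> 155
FD 9: (0,-45) -> (-8.157,-41.196) [heading=155, draw]
FD 20: (-8.157,-41.196) -> (-26.283,-32.744) [heading=155, draw]
Final: pos=(-26.283,-32.744), heading=155, 5 segment(s) drawn
Waypoints (6 total):
(0, 0)
(0, -16)
(0, -28)
(0, -45)
(-8.157, -41.196)
(-26.283, -32.744)

Answer: (0, 0)
(0, -16)
(0, -28)
(0, -45)
(-8.157, -41.196)
(-26.283, -32.744)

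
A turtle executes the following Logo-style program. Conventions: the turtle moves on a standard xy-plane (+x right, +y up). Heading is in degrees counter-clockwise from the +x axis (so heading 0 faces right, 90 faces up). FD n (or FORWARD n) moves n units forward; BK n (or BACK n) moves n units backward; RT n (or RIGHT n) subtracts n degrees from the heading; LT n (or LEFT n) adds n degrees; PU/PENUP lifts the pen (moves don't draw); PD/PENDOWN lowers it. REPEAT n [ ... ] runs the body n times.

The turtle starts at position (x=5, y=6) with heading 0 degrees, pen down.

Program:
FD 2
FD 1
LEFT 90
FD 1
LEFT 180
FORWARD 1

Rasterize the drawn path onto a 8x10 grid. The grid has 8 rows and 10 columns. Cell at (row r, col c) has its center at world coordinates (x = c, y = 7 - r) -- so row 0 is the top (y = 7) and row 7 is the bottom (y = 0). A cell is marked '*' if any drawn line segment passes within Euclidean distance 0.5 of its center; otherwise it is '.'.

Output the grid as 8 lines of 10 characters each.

Answer: ........*.
.....****.
..........
..........
..........
..........
..........
..........

Derivation:
Segment 0: (5,6) -> (7,6)
Segment 1: (7,6) -> (8,6)
Segment 2: (8,6) -> (8,7)
Segment 3: (8,7) -> (8,6)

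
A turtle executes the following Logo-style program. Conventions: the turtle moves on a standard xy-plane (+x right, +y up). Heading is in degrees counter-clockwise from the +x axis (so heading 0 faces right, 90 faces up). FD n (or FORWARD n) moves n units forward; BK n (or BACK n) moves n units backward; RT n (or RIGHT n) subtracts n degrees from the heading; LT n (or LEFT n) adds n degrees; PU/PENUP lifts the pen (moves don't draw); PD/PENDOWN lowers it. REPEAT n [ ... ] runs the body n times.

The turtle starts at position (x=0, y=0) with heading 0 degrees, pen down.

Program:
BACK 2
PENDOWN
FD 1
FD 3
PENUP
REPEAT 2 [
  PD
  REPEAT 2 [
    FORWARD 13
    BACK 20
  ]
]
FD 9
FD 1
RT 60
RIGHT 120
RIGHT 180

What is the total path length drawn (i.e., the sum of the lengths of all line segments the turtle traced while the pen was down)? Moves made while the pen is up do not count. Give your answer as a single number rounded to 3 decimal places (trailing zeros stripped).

Answer: 148

Derivation:
Executing turtle program step by step:
Start: pos=(0,0), heading=0, pen down
BK 2: (0,0) -> (-2,0) [heading=0, draw]
PD: pen down
FD 1: (-2,0) -> (-1,0) [heading=0, draw]
FD 3: (-1,0) -> (2,0) [heading=0, draw]
PU: pen up
REPEAT 2 [
  -- iteration 1/2 --
  PD: pen down
  REPEAT 2 [
    -- iteration 1/2 --
    FD 13: (2,0) -> (15,0) [heading=0, draw]
    BK 20: (15,0) -> (-5,0) [heading=0, draw]
    -- iteration 2/2 --
    FD 13: (-5,0) -> (8,0) [heading=0, draw]
    BK 20: (8,0) -> (-12,0) [heading=0, draw]
  ]
  -- iteration 2/2 --
  PD: pen down
  REPEAT 2 [
    -- iteration 1/2 --
    FD 13: (-12,0) -> (1,0) [heading=0, draw]
    BK 20: (1,0) -> (-19,0) [heading=0, draw]
    -- iteration 2/2 --
    FD 13: (-19,0) -> (-6,0) [heading=0, draw]
    BK 20: (-6,0) -> (-26,0) [heading=0, draw]
  ]
]
FD 9: (-26,0) -> (-17,0) [heading=0, draw]
FD 1: (-17,0) -> (-16,0) [heading=0, draw]
RT 60: heading 0 -> 300
RT 120: heading 300 -> 180
RT 180: heading 180 -> 0
Final: pos=(-16,0), heading=0, 13 segment(s) drawn

Segment lengths:
  seg 1: (0,0) -> (-2,0), length = 2
  seg 2: (-2,0) -> (-1,0), length = 1
  seg 3: (-1,0) -> (2,0), length = 3
  seg 4: (2,0) -> (15,0), length = 13
  seg 5: (15,0) -> (-5,0), length = 20
  seg 6: (-5,0) -> (8,0), length = 13
  seg 7: (8,0) -> (-12,0), length = 20
  seg 8: (-12,0) -> (1,0), length = 13
  seg 9: (1,0) -> (-19,0), length = 20
  seg 10: (-19,0) -> (-6,0), length = 13
  seg 11: (-6,0) -> (-26,0), length = 20
  seg 12: (-26,0) -> (-17,0), length = 9
  seg 13: (-17,0) -> (-16,0), length = 1
Total = 148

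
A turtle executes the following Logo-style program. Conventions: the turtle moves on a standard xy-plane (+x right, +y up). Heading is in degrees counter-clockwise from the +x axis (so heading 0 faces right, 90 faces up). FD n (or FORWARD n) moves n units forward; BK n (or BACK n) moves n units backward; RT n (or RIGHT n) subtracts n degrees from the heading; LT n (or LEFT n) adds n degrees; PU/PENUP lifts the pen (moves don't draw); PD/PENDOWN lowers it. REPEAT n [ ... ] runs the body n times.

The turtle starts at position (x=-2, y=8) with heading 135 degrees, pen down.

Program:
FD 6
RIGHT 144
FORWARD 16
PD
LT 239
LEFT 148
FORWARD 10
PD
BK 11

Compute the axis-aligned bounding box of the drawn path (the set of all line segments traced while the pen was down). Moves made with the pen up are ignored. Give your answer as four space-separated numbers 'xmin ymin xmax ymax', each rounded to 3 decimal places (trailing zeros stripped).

Executing turtle program step by step:
Start: pos=(-2,8), heading=135, pen down
FD 6: (-2,8) -> (-6.243,12.243) [heading=135, draw]
RT 144: heading 135 -> 351
FD 16: (-6.243,12.243) -> (9.56,9.74) [heading=351, draw]
PD: pen down
LT 239: heading 351 -> 230
LT 148: heading 230 -> 18
FD 10: (9.56,9.74) -> (19.071,12.83) [heading=18, draw]
PD: pen down
BK 11: (19.071,12.83) -> (8.609,9.431) [heading=18, draw]
Final: pos=(8.609,9.431), heading=18, 4 segment(s) drawn

Segment endpoints: x in {-6.243, -2, 8.609, 9.56, 19.071}, y in {8, 9.431, 9.74, 12.243, 12.83}
xmin=-6.243, ymin=8, xmax=19.071, ymax=12.83

Answer: -6.243 8 19.071 12.83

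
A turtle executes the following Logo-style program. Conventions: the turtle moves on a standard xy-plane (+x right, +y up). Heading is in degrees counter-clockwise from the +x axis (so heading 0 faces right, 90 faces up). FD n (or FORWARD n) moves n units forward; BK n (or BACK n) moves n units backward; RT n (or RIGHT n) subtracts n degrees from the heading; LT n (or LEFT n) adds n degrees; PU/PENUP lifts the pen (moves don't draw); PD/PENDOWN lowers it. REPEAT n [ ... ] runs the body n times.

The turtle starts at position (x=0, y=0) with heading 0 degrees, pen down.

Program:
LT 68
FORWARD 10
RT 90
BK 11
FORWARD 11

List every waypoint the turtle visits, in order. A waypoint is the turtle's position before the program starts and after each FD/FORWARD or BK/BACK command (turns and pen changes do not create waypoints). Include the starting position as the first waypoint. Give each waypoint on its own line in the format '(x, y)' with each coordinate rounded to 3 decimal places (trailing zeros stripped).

Executing turtle program step by step:
Start: pos=(0,0), heading=0, pen down
LT 68: heading 0 -> 68
FD 10: (0,0) -> (3.746,9.272) [heading=68, draw]
RT 90: heading 68 -> 338
BK 11: (3.746,9.272) -> (-6.453,13.393) [heading=338, draw]
FD 11: (-6.453,13.393) -> (3.746,9.272) [heading=338, draw]
Final: pos=(3.746,9.272), heading=338, 3 segment(s) drawn
Waypoints (4 total):
(0, 0)
(3.746, 9.272)
(-6.453, 13.393)
(3.746, 9.272)

Answer: (0, 0)
(3.746, 9.272)
(-6.453, 13.393)
(3.746, 9.272)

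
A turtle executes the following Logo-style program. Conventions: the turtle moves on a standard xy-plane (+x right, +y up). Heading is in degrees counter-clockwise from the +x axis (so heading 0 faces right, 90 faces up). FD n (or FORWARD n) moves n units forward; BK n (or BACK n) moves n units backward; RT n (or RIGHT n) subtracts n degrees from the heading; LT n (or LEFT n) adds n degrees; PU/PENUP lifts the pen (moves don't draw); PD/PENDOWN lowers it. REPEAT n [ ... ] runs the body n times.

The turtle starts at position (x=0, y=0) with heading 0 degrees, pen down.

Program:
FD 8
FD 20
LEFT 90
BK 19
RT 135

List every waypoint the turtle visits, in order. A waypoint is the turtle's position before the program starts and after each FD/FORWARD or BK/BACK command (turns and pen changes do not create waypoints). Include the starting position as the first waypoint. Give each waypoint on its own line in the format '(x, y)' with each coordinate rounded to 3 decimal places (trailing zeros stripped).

Executing turtle program step by step:
Start: pos=(0,0), heading=0, pen down
FD 8: (0,0) -> (8,0) [heading=0, draw]
FD 20: (8,0) -> (28,0) [heading=0, draw]
LT 90: heading 0 -> 90
BK 19: (28,0) -> (28,-19) [heading=90, draw]
RT 135: heading 90 -> 315
Final: pos=(28,-19), heading=315, 3 segment(s) drawn
Waypoints (4 total):
(0, 0)
(8, 0)
(28, 0)
(28, -19)

Answer: (0, 0)
(8, 0)
(28, 0)
(28, -19)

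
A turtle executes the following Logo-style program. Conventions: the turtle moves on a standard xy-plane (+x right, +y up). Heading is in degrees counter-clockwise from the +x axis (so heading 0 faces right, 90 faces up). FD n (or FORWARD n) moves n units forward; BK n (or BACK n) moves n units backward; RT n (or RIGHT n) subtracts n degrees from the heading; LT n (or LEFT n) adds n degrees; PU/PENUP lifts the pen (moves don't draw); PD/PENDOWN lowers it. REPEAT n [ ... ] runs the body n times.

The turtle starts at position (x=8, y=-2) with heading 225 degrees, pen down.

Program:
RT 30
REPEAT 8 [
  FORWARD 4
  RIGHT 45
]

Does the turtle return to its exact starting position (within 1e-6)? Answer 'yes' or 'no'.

Executing turtle program step by step:
Start: pos=(8,-2), heading=225, pen down
RT 30: heading 225 -> 195
REPEAT 8 [
  -- iteration 1/8 --
  FD 4: (8,-2) -> (4.136,-3.035) [heading=195, draw]
  RT 45: heading 195 -> 150
  -- iteration 2/8 --
  FD 4: (4.136,-3.035) -> (0.672,-1.035) [heading=150, draw]
  RT 45: heading 150 -> 105
  -- iteration 3/8 --
  FD 4: (0.672,-1.035) -> (-0.363,2.828) [heading=105, draw]
  RT 45: heading 105 -> 60
  -- iteration 4/8 --
  FD 4: (-0.363,2.828) -> (1.637,6.293) [heading=60, draw]
  RT 45: heading 60 -> 15
  -- iteration 5/8 --
  FD 4: (1.637,6.293) -> (5.501,7.328) [heading=15, draw]
  RT 45: heading 15 -> 330
  -- iteration 6/8 --
  FD 4: (5.501,7.328) -> (8.965,5.328) [heading=330, draw]
  RT 45: heading 330 -> 285
  -- iteration 7/8 --
  FD 4: (8.965,5.328) -> (10,1.464) [heading=285, draw]
  RT 45: heading 285 -> 240
  -- iteration 8/8 --
  FD 4: (10,1.464) -> (8,-2) [heading=240, draw]
  RT 45: heading 240 -> 195
]
Final: pos=(8,-2), heading=195, 8 segment(s) drawn

Start position: (8, -2)
Final position: (8, -2)
Distance = 0; < 1e-6 -> CLOSED

Answer: yes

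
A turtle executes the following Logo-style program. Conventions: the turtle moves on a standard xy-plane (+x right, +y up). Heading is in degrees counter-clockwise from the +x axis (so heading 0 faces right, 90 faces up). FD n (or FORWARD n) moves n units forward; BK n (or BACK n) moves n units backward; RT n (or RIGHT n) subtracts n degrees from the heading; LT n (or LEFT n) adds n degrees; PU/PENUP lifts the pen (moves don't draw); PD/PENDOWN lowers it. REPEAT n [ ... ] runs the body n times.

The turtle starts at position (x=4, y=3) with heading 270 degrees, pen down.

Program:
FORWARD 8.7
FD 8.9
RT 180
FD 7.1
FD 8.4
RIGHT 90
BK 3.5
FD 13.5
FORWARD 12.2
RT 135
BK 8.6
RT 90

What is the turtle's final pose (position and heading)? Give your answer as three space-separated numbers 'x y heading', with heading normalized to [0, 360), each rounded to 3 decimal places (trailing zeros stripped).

Answer: 32.281 6.981 135

Derivation:
Executing turtle program step by step:
Start: pos=(4,3), heading=270, pen down
FD 8.7: (4,3) -> (4,-5.7) [heading=270, draw]
FD 8.9: (4,-5.7) -> (4,-14.6) [heading=270, draw]
RT 180: heading 270 -> 90
FD 7.1: (4,-14.6) -> (4,-7.5) [heading=90, draw]
FD 8.4: (4,-7.5) -> (4,0.9) [heading=90, draw]
RT 90: heading 90 -> 0
BK 3.5: (4,0.9) -> (0.5,0.9) [heading=0, draw]
FD 13.5: (0.5,0.9) -> (14,0.9) [heading=0, draw]
FD 12.2: (14,0.9) -> (26.2,0.9) [heading=0, draw]
RT 135: heading 0 -> 225
BK 8.6: (26.2,0.9) -> (32.281,6.981) [heading=225, draw]
RT 90: heading 225 -> 135
Final: pos=(32.281,6.981), heading=135, 8 segment(s) drawn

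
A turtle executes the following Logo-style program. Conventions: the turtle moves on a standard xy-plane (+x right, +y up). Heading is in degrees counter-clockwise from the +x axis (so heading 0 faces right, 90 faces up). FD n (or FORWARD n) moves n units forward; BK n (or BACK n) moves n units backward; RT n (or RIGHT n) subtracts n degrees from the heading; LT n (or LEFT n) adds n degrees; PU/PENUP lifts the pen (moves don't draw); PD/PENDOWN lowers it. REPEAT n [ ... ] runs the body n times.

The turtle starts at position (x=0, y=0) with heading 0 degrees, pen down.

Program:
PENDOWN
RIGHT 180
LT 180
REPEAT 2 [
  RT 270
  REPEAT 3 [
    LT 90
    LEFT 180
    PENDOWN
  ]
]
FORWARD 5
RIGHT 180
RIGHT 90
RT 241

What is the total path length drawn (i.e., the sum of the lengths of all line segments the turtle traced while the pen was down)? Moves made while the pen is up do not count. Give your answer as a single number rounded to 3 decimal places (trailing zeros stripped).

Executing turtle program step by step:
Start: pos=(0,0), heading=0, pen down
PD: pen down
RT 180: heading 0 -> 180
LT 180: heading 180 -> 0
REPEAT 2 [
  -- iteration 1/2 --
  RT 270: heading 0 -> 90
  REPEAT 3 [
    -- iteration 1/3 --
    LT 90: heading 90 -> 180
    LT 180: heading 180 -> 0
    PD: pen down
    -- iteration 2/3 --
    LT 90: heading 0 -> 90
    LT 180: heading 90 -> 270
    PD: pen down
    -- iteration 3/3 --
    LT 90: heading 270 -> 0
    LT 180: heading 0 -> 180
    PD: pen down
  ]
  -- iteration 2/2 --
  RT 270: heading 180 -> 270
  REPEAT 3 [
    -- iteration 1/3 --
    LT 90: heading 270 -> 0
    LT 180: heading 0 -> 180
    PD: pen down
    -- iteration 2/3 --
    LT 90: heading 180 -> 270
    LT 180: heading 270 -> 90
    PD: pen down
    -- iteration 3/3 --
    LT 90: heading 90 -> 180
    LT 180: heading 180 -> 0
    PD: pen down
  ]
]
FD 5: (0,0) -> (5,0) [heading=0, draw]
RT 180: heading 0 -> 180
RT 90: heading 180 -> 90
RT 241: heading 90 -> 209
Final: pos=(5,0), heading=209, 1 segment(s) drawn

Segment lengths:
  seg 1: (0,0) -> (5,0), length = 5
Total = 5

Answer: 5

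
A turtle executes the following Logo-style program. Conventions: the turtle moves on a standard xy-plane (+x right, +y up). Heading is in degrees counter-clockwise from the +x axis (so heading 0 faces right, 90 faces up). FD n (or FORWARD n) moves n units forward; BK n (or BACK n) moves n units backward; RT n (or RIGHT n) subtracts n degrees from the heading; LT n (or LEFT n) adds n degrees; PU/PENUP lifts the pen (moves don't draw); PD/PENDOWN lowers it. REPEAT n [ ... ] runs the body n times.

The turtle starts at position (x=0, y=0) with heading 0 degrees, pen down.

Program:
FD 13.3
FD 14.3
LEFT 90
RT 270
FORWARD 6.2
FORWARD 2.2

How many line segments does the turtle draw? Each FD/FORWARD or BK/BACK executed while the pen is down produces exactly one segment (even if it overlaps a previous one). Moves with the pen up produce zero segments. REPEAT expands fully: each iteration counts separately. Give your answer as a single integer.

Answer: 4

Derivation:
Executing turtle program step by step:
Start: pos=(0,0), heading=0, pen down
FD 13.3: (0,0) -> (13.3,0) [heading=0, draw]
FD 14.3: (13.3,0) -> (27.6,0) [heading=0, draw]
LT 90: heading 0 -> 90
RT 270: heading 90 -> 180
FD 6.2: (27.6,0) -> (21.4,0) [heading=180, draw]
FD 2.2: (21.4,0) -> (19.2,0) [heading=180, draw]
Final: pos=(19.2,0), heading=180, 4 segment(s) drawn
Segments drawn: 4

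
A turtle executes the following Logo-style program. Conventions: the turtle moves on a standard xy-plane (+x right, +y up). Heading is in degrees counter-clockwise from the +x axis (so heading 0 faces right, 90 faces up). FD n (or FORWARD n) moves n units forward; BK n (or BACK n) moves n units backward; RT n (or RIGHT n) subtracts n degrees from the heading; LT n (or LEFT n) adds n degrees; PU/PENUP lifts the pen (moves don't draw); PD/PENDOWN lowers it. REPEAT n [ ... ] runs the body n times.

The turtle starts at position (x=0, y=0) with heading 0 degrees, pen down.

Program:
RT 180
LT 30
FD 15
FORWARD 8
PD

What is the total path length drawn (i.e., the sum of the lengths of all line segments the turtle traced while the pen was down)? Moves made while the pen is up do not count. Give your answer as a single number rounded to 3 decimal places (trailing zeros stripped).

Executing turtle program step by step:
Start: pos=(0,0), heading=0, pen down
RT 180: heading 0 -> 180
LT 30: heading 180 -> 210
FD 15: (0,0) -> (-12.99,-7.5) [heading=210, draw]
FD 8: (-12.99,-7.5) -> (-19.919,-11.5) [heading=210, draw]
PD: pen down
Final: pos=(-19.919,-11.5), heading=210, 2 segment(s) drawn

Segment lengths:
  seg 1: (0,0) -> (-12.99,-7.5), length = 15
  seg 2: (-12.99,-7.5) -> (-19.919,-11.5), length = 8
Total = 23

Answer: 23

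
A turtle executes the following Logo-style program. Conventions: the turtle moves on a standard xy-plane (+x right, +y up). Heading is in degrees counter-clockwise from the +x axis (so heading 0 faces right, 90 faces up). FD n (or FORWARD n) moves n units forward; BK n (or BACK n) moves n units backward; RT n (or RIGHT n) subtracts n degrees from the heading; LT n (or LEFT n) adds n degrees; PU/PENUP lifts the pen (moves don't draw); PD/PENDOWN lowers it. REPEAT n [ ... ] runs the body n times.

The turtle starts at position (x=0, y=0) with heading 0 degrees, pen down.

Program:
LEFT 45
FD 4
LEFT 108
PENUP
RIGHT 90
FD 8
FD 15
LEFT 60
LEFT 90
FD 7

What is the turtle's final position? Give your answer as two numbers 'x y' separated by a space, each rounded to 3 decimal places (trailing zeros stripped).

Answer: 7.4 19.509

Derivation:
Executing turtle program step by step:
Start: pos=(0,0), heading=0, pen down
LT 45: heading 0 -> 45
FD 4: (0,0) -> (2.828,2.828) [heading=45, draw]
LT 108: heading 45 -> 153
PU: pen up
RT 90: heading 153 -> 63
FD 8: (2.828,2.828) -> (6.46,9.956) [heading=63, move]
FD 15: (6.46,9.956) -> (13.27,23.322) [heading=63, move]
LT 60: heading 63 -> 123
LT 90: heading 123 -> 213
FD 7: (13.27,23.322) -> (7.4,19.509) [heading=213, move]
Final: pos=(7.4,19.509), heading=213, 1 segment(s) drawn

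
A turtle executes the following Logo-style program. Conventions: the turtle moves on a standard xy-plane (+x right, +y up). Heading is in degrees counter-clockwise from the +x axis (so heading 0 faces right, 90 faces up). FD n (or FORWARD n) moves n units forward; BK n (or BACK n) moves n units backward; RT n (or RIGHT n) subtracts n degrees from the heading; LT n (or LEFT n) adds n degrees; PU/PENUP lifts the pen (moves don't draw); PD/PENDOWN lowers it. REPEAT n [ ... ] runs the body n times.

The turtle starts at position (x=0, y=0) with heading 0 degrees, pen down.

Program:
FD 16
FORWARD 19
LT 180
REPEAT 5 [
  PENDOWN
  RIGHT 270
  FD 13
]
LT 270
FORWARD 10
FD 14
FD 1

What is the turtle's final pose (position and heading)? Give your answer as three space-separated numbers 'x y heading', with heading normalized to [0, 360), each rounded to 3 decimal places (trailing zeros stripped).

Answer: 10 -13 180

Derivation:
Executing turtle program step by step:
Start: pos=(0,0), heading=0, pen down
FD 16: (0,0) -> (16,0) [heading=0, draw]
FD 19: (16,0) -> (35,0) [heading=0, draw]
LT 180: heading 0 -> 180
REPEAT 5 [
  -- iteration 1/5 --
  PD: pen down
  RT 270: heading 180 -> 270
  FD 13: (35,0) -> (35,-13) [heading=270, draw]
  -- iteration 2/5 --
  PD: pen down
  RT 270: heading 270 -> 0
  FD 13: (35,-13) -> (48,-13) [heading=0, draw]
  -- iteration 3/5 --
  PD: pen down
  RT 270: heading 0 -> 90
  FD 13: (48,-13) -> (48,0) [heading=90, draw]
  -- iteration 4/5 --
  PD: pen down
  RT 270: heading 90 -> 180
  FD 13: (48,0) -> (35,0) [heading=180, draw]
  -- iteration 5/5 --
  PD: pen down
  RT 270: heading 180 -> 270
  FD 13: (35,0) -> (35,-13) [heading=270, draw]
]
LT 270: heading 270 -> 180
FD 10: (35,-13) -> (25,-13) [heading=180, draw]
FD 14: (25,-13) -> (11,-13) [heading=180, draw]
FD 1: (11,-13) -> (10,-13) [heading=180, draw]
Final: pos=(10,-13), heading=180, 10 segment(s) drawn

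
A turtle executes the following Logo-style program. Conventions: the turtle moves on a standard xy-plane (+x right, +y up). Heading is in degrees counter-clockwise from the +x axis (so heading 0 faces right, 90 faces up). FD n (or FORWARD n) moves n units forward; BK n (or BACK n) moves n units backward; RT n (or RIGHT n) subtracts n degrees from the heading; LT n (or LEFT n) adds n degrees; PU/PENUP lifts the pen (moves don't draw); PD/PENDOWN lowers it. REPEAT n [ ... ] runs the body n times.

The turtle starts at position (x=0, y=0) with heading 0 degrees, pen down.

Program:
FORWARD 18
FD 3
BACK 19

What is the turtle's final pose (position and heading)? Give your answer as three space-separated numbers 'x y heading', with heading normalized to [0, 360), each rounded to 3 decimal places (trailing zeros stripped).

Answer: 2 0 0

Derivation:
Executing turtle program step by step:
Start: pos=(0,0), heading=0, pen down
FD 18: (0,0) -> (18,0) [heading=0, draw]
FD 3: (18,0) -> (21,0) [heading=0, draw]
BK 19: (21,0) -> (2,0) [heading=0, draw]
Final: pos=(2,0), heading=0, 3 segment(s) drawn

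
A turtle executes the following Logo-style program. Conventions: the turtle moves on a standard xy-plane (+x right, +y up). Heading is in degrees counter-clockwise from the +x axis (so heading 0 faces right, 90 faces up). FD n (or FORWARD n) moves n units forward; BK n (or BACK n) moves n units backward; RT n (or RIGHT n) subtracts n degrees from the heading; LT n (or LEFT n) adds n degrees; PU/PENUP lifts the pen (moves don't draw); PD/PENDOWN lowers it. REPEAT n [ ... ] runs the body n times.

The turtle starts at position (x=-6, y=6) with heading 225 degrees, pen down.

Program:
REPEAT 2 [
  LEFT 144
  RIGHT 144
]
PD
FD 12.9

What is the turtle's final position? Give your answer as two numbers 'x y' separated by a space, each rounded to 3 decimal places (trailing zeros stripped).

Answer: -15.122 -3.122

Derivation:
Executing turtle program step by step:
Start: pos=(-6,6), heading=225, pen down
REPEAT 2 [
  -- iteration 1/2 --
  LT 144: heading 225 -> 9
  RT 144: heading 9 -> 225
  -- iteration 2/2 --
  LT 144: heading 225 -> 9
  RT 144: heading 9 -> 225
]
PD: pen down
FD 12.9: (-6,6) -> (-15.122,-3.122) [heading=225, draw]
Final: pos=(-15.122,-3.122), heading=225, 1 segment(s) drawn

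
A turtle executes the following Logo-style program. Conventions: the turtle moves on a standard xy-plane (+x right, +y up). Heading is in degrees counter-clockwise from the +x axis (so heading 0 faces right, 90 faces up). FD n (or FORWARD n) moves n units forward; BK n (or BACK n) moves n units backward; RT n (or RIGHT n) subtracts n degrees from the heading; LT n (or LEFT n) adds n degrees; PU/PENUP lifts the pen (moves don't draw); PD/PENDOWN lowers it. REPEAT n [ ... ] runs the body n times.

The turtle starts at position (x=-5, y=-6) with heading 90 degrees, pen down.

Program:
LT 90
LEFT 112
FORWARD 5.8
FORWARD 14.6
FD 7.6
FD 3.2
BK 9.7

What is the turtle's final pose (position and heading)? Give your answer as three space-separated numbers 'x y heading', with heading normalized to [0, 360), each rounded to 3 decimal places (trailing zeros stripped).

Answer: 3.054 -25.934 292

Derivation:
Executing turtle program step by step:
Start: pos=(-5,-6), heading=90, pen down
LT 90: heading 90 -> 180
LT 112: heading 180 -> 292
FD 5.8: (-5,-6) -> (-2.827,-11.378) [heading=292, draw]
FD 14.6: (-2.827,-11.378) -> (2.642,-24.915) [heading=292, draw]
FD 7.6: (2.642,-24.915) -> (5.489,-31.961) [heading=292, draw]
FD 3.2: (5.489,-31.961) -> (6.688,-34.928) [heading=292, draw]
BK 9.7: (6.688,-34.928) -> (3.054,-25.934) [heading=292, draw]
Final: pos=(3.054,-25.934), heading=292, 5 segment(s) drawn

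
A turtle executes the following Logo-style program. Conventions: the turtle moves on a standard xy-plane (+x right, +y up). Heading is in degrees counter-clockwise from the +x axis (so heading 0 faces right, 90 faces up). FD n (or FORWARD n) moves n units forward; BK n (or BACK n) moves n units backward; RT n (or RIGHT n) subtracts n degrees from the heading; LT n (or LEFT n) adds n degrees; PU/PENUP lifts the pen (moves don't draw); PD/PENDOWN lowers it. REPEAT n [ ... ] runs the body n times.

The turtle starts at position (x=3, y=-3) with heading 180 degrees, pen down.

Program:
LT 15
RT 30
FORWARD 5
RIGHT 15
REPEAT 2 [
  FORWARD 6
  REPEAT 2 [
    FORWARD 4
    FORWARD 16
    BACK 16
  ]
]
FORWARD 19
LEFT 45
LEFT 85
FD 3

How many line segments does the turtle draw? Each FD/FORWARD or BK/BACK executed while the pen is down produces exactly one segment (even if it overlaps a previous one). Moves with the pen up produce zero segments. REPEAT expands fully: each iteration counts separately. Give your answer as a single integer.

Answer: 17

Derivation:
Executing turtle program step by step:
Start: pos=(3,-3), heading=180, pen down
LT 15: heading 180 -> 195
RT 30: heading 195 -> 165
FD 5: (3,-3) -> (-1.83,-1.706) [heading=165, draw]
RT 15: heading 165 -> 150
REPEAT 2 [
  -- iteration 1/2 --
  FD 6: (-1.83,-1.706) -> (-7.026,1.294) [heading=150, draw]
  REPEAT 2 [
    -- iteration 1/2 --
    FD 4: (-7.026,1.294) -> (-10.49,3.294) [heading=150, draw]
    FD 16: (-10.49,3.294) -> (-24.346,11.294) [heading=150, draw]
    BK 16: (-24.346,11.294) -> (-10.49,3.294) [heading=150, draw]
    -- iteration 2/2 --
    FD 4: (-10.49,3.294) -> (-13.954,5.294) [heading=150, draw]
    FD 16: (-13.954,5.294) -> (-27.81,13.294) [heading=150, draw]
    BK 16: (-27.81,13.294) -> (-13.954,5.294) [heading=150, draw]
  ]
  -- iteration 2/2 --
  FD 6: (-13.954,5.294) -> (-19.15,8.294) [heading=150, draw]
  REPEAT 2 [
    -- iteration 1/2 --
    FD 4: (-19.15,8.294) -> (-22.614,10.294) [heading=150, draw]
    FD 16: (-22.614,10.294) -> (-36.471,18.294) [heading=150, draw]
    BK 16: (-36.471,18.294) -> (-22.614,10.294) [heading=150, draw]
    -- iteration 2/2 --
    FD 4: (-22.614,10.294) -> (-26.078,12.294) [heading=150, draw]
    FD 16: (-26.078,12.294) -> (-39.935,20.294) [heading=150, draw]
    BK 16: (-39.935,20.294) -> (-26.078,12.294) [heading=150, draw]
  ]
]
FD 19: (-26.078,12.294) -> (-42.533,21.794) [heading=150, draw]
LT 45: heading 150 -> 195
LT 85: heading 195 -> 280
FD 3: (-42.533,21.794) -> (-42.012,18.84) [heading=280, draw]
Final: pos=(-42.012,18.84), heading=280, 17 segment(s) drawn
Segments drawn: 17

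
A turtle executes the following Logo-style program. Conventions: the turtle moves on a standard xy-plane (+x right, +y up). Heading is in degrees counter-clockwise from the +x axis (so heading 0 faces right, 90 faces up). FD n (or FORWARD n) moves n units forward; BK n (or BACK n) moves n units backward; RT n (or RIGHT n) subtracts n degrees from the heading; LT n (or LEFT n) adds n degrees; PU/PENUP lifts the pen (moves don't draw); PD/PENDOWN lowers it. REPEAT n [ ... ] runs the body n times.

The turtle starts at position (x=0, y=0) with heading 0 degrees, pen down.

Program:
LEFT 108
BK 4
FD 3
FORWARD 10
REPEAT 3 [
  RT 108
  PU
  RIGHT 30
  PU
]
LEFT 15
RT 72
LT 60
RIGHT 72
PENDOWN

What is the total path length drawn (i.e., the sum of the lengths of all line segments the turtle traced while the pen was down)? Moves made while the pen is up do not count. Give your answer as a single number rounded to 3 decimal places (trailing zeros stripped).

Executing turtle program step by step:
Start: pos=(0,0), heading=0, pen down
LT 108: heading 0 -> 108
BK 4: (0,0) -> (1.236,-3.804) [heading=108, draw]
FD 3: (1.236,-3.804) -> (0.309,-0.951) [heading=108, draw]
FD 10: (0.309,-0.951) -> (-2.781,8.56) [heading=108, draw]
REPEAT 3 [
  -- iteration 1/3 --
  RT 108: heading 108 -> 0
  PU: pen up
  RT 30: heading 0 -> 330
  PU: pen up
  -- iteration 2/3 --
  RT 108: heading 330 -> 222
  PU: pen up
  RT 30: heading 222 -> 192
  PU: pen up
  -- iteration 3/3 --
  RT 108: heading 192 -> 84
  PU: pen up
  RT 30: heading 84 -> 54
  PU: pen up
]
LT 15: heading 54 -> 69
RT 72: heading 69 -> 357
LT 60: heading 357 -> 57
RT 72: heading 57 -> 345
PD: pen down
Final: pos=(-2.781,8.56), heading=345, 3 segment(s) drawn

Segment lengths:
  seg 1: (0,0) -> (1.236,-3.804), length = 4
  seg 2: (1.236,-3.804) -> (0.309,-0.951), length = 3
  seg 3: (0.309,-0.951) -> (-2.781,8.56), length = 10
Total = 17

Answer: 17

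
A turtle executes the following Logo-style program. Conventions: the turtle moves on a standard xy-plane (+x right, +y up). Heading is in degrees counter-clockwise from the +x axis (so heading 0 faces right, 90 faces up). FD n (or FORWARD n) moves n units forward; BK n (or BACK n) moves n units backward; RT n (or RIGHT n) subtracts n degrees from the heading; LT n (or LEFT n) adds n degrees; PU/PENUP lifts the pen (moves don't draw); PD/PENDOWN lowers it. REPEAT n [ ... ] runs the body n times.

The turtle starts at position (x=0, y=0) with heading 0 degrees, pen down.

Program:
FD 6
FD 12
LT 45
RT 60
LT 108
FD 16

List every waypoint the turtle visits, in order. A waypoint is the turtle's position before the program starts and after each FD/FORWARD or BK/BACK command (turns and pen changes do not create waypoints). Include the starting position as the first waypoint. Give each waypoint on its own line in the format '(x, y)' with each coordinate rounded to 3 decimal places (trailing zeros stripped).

Answer: (0, 0)
(6, 0)
(18, 0)
(17.163, 15.978)

Derivation:
Executing turtle program step by step:
Start: pos=(0,0), heading=0, pen down
FD 6: (0,0) -> (6,0) [heading=0, draw]
FD 12: (6,0) -> (18,0) [heading=0, draw]
LT 45: heading 0 -> 45
RT 60: heading 45 -> 345
LT 108: heading 345 -> 93
FD 16: (18,0) -> (17.163,15.978) [heading=93, draw]
Final: pos=(17.163,15.978), heading=93, 3 segment(s) drawn
Waypoints (4 total):
(0, 0)
(6, 0)
(18, 0)
(17.163, 15.978)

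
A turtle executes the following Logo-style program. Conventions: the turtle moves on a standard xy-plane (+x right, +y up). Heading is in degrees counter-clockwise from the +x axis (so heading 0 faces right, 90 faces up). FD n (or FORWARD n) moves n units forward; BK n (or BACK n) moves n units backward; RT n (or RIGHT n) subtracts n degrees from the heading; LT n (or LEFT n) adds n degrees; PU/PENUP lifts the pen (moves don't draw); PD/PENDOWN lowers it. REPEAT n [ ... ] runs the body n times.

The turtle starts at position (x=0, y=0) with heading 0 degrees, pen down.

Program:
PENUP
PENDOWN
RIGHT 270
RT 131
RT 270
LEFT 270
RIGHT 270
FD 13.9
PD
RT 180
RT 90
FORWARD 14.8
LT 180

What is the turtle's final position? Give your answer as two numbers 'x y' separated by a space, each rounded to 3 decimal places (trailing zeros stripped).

Executing turtle program step by step:
Start: pos=(0,0), heading=0, pen down
PU: pen up
PD: pen down
RT 270: heading 0 -> 90
RT 131: heading 90 -> 319
RT 270: heading 319 -> 49
LT 270: heading 49 -> 319
RT 270: heading 319 -> 49
FD 13.9: (0,0) -> (9.119,10.49) [heading=49, draw]
PD: pen down
RT 180: heading 49 -> 229
RT 90: heading 229 -> 139
FD 14.8: (9.119,10.49) -> (-2.05,20.2) [heading=139, draw]
LT 180: heading 139 -> 319
Final: pos=(-2.05,20.2), heading=319, 2 segment(s) drawn

Answer: -2.05 20.2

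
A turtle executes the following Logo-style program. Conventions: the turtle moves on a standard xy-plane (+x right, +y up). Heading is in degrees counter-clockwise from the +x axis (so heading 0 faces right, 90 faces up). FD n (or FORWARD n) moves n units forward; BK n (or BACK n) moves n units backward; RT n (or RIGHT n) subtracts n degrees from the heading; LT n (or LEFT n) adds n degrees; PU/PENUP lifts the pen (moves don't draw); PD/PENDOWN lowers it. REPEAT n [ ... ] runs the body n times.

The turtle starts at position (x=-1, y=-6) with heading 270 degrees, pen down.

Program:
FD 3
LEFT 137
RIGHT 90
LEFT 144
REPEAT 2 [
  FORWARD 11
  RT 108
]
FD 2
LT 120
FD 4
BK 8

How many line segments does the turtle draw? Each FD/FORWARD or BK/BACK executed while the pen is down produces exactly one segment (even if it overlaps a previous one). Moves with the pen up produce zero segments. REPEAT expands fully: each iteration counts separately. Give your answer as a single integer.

Answer: 6

Derivation:
Executing turtle program step by step:
Start: pos=(-1,-6), heading=270, pen down
FD 3: (-1,-6) -> (-1,-9) [heading=270, draw]
LT 137: heading 270 -> 47
RT 90: heading 47 -> 317
LT 144: heading 317 -> 101
REPEAT 2 [
  -- iteration 1/2 --
  FD 11: (-1,-9) -> (-3.099,1.798) [heading=101, draw]
  RT 108: heading 101 -> 353
  -- iteration 2/2 --
  FD 11: (-3.099,1.798) -> (7.819,0.457) [heading=353, draw]
  RT 108: heading 353 -> 245
]
FD 2: (7.819,0.457) -> (6.974,-1.355) [heading=245, draw]
LT 120: heading 245 -> 5
FD 4: (6.974,-1.355) -> (10.959,-1.007) [heading=5, draw]
BK 8: (10.959,-1.007) -> (2.989,-1.704) [heading=5, draw]
Final: pos=(2.989,-1.704), heading=5, 6 segment(s) drawn
Segments drawn: 6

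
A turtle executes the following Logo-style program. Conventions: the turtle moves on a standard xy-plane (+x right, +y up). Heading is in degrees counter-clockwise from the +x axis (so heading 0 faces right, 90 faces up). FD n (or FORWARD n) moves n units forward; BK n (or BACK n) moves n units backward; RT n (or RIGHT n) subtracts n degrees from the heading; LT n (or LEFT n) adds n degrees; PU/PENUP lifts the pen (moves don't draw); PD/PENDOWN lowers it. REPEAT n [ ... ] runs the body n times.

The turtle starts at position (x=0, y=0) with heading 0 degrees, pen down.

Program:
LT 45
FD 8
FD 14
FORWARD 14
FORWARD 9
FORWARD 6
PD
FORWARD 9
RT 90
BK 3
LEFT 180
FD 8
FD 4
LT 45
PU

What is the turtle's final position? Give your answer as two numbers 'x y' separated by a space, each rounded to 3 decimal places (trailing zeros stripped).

Executing turtle program step by step:
Start: pos=(0,0), heading=0, pen down
LT 45: heading 0 -> 45
FD 8: (0,0) -> (5.657,5.657) [heading=45, draw]
FD 14: (5.657,5.657) -> (15.556,15.556) [heading=45, draw]
FD 14: (15.556,15.556) -> (25.456,25.456) [heading=45, draw]
FD 9: (25.456,25.456) -> (31.82,31.82) [heading=45, draw]
FD 6: (31.82,31.82) -> (36.062,36.062) [heading=45, draw]
PD: pen down
FD 9: (36.062,36.062) -> (42.426,42.426) [heading=45, draw]
RT 90: heading 45 -> 315
BK 3: (42.426,42.426) -> (40.305,44.548) [heading=315, draw]
LT 180: heading 315 -> 135
FD 8: (40.305,44.548) -> (34.648,50.205) [heading=135, draw]
FD 4: (34.648,50.205) -> (31.82,53.033) [heading=135, draw]
LT 45: heading 135 -> 180
PU: pen up
Final: pos=(31.82,53.033), heading=180, 9 segment(s) drawn

Answer: 31.82 53.033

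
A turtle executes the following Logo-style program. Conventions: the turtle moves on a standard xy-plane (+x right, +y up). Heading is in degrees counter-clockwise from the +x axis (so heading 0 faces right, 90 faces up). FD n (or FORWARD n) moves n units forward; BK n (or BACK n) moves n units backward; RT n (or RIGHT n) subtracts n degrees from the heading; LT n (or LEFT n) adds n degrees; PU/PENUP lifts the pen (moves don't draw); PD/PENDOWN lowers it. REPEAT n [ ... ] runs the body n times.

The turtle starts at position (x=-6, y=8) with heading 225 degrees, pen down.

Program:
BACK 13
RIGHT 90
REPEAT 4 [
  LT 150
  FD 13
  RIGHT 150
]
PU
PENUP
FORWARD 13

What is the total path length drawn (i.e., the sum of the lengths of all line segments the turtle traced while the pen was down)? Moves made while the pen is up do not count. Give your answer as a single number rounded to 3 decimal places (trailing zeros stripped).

Answer: 65

Derivation:
Executing turtle program step by step:
Start: pos=(-6,8), heading=225, pen down
BK 13: (-6,8) -> (3.192,17.192) [heading=225, draw]
RT 90: heading 225 -> 135
REPEAT 4 [
  -- iteration 1/4 --
  LT 150: heading 135 -> 285
  FD 13: (3.192,17.192) -> (6.557,4.635) [heading=285, draw]
  RT 150: heading 285 -> 135
  -- iteration 2/4 --
  LT 150: heading 135 -> 285
  FD 13: (6.557,4.635) -> (9.922,-7.922) [heading=285, draw]
  RT 150: heading 285 -> 135
  -- iteration 3/4 --
  LT 150: heading 135 -> 285
  FD 13: (9.922,-7.922) -> (13.286,-20.479) [heading=285, draw]
  RT 150: heading 285 -> 135
  -- iteration 4/4 --
  LT 150: heading 135 -> 285
  FD 13: (13.286,-20.479) -> (16.651,-33.036) [heading=285, draw]
  RT 150: heading 285 -> 135
]
PU: pen up
PU: pen up
FD 13: (16.651,-33.036) -> (7.459,-23.843) [heading=135, move]
Final: pos=(7.459,-23.843), heading=135, 5 segment(s) drawn

Segment lengths:
  seg 1: (-6,8) -> (3.192,17.192), length = 13
  seg 2: (3.192,17.192) -> (6.557,4.635), length = 13
  seg 3: (6.557,4.635) -> (9.922,-7.922), length = 13
  seg 4: (9.922,-7.922) -> (13.286,-20.479), length = 13
  seg 5: (13.286,-20.479) -> (16.651,-33.036), length = 13
Total = 65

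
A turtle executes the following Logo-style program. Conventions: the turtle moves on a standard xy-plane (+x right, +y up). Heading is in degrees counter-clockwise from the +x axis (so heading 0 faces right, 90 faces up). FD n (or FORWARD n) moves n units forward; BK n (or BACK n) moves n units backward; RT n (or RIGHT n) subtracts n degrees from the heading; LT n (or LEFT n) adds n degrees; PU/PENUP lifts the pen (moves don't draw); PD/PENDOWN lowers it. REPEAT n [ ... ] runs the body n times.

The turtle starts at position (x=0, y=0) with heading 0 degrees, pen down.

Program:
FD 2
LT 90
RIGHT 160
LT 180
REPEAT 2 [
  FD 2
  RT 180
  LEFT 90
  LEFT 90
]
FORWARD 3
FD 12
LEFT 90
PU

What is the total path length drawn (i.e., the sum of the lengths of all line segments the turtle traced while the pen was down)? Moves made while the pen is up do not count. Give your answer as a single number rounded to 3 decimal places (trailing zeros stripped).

Answer: 21

Derivation:
Executing turtle program step by step:
Start: pos=(0,0), heading=0, pen down
FD 2: (0,0) -> (2,0) [heading=0, draw]
LT 90: heading 0 -> 90
RT 160: heading 90 -> 290
LT 180: heading 290 -> 110
REPEAT 2 [
  -- iteration 1/2 --
  FD 2: (2,0) -> (1.316,1.879) [heading=110, draw]
  RT 180: heading 110 -> 290
  LT 90: heading 290 -> 20
  LT 90: heading 20 -> 110
  -- iteration 2/2 --
  FD 2: (1.316,1.879) -> (0.632,3.759) [heading=110, draw]
  RT 180: heading 110 -> 290
  LT 90: heading 290 -> 20
  LT 90: heading 20 -> 110
]
FD 3: (0.632,3.759) -> (-0.394,6.578) [heading=110, draw]
FD 12: (-0.394,6.578) -> (-4.498,17.854) [heading=110, draw]
LT 90: heading 110 -> 200
PU: pen up
Final: pos=(-4.498,17.854), heading=200, 5 segment(s) drawn

Segment lengths:
  seg 1: (0,0) -> (2,0), length = 2
  seg 2: (2,0) -> (1.316,1.879), length = 2
  seg 3: (1.316,1.879) -> (0.632,3.759), length = 2
  seg 4: (0.632,3.759) -> (-0.394,6.578), length = 3
  seg 5: (-0.394,6.578) -> (-4.498,17.854), length = 12
Total = 21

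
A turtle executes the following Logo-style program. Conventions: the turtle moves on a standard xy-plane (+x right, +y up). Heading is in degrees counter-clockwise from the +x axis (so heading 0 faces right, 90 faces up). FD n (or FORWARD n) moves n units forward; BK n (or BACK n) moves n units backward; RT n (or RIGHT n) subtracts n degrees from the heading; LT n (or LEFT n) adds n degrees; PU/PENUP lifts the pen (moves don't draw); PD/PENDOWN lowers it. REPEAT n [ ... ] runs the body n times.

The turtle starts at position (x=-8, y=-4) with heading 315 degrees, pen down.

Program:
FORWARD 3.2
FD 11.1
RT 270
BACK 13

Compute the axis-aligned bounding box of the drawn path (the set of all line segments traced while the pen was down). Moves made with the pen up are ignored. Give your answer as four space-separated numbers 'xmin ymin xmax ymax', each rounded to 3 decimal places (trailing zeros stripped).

Answer: -8 -23.304 2.112 -4

Derivation:
Executing turtle program step by step:
Start: pos=(-8,-4), heading=315, pen down
FD 3.2: (-8,-4) -> (-5.737,-6.263) [heading=315, draw]
FD 11.1: (-5.737,-6.263) -> (2.112,-14.112) [heading=315, draw]
RT 270: heading 315 -> 45
BK 13: (2.112,-14.112) -> (-7.081,-23.304) [heading=45, draw]
Final: pos=(-7.081,-23.304), heading=45, 3 segment(s) drawn

Segment endpoints: x in {-8, -7.081, -5.737, 2.112}, y in {-23.304, -14.112, -6.263, -4}
xmin=-8, ymin=-23.304, xmax=2.112, ymax=-4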